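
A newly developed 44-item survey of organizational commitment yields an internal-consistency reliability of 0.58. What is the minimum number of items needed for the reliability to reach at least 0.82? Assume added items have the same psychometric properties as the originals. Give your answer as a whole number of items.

146

Invert Spearman-Brown to solve for n:
n = r_target (1 − r_old) / [ r_old (1 − r_target) ]
n = 0.82(1 − 0.58) / [0.58(1 − 0.82)]
  = 0.3444 / 0.1044 = 3.2989
So the test needs 3.2989 × 44 ≈ 145.15 items; rounding up, 146.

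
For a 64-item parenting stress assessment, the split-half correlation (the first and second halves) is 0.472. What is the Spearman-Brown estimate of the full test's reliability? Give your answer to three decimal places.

0.641

Each half is half the length of the full test, so the full test is n = 2 times a half.
r_full = 2r_hh / (1 + r_hh) = 2 × 0.472 / (1 + 0.472)
       = 0.9440 / 1.4720 = 0.6413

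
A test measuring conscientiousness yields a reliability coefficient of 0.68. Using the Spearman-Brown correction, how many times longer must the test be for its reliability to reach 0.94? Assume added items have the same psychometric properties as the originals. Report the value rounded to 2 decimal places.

7.37

n = 0.94(1 − 0.68) / [0.68(1 − 0.94)]
n = 0.3008 / 0.0408 ≈ 7.3725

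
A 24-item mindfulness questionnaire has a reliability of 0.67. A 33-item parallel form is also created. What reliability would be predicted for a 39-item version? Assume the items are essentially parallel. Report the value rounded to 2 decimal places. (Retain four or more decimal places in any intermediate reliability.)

Only the ratio of lengths matters: n = 39/24 = 1.6250
r_{39} = n·r / (1 + (n − 1)·r) = 1.0888 / 1.4187 ≈ 0.7675

0.77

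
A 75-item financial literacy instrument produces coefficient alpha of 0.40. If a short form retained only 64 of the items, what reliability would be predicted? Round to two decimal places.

The new length is 64/75 = 0.8533 times the old.
Apply the Spearman-Brown prophecy formula, r' = nr / [1 + (n − 1)r]:
r_new = (0.8533 × 0.40) / (1 + (0.8533 − 1) × 0.40)
r_new = 0.3413 / 0.9413 ≈ 0.3626

0.36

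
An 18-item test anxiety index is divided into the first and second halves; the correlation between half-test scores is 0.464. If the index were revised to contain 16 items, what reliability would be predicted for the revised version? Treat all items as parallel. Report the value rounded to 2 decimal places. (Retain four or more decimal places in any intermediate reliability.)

Full-test reliability from the split-half r: r_full = 2(0.464)/(1 + 0.464) = 0.6339
Length factor from 18 to 16 items: n = 16/18 = 0.8889
r_new = n·r_full / (1 + (n − 1)·r_full) = 0.5635 / 0.9296 ≈ 0.6062

0.61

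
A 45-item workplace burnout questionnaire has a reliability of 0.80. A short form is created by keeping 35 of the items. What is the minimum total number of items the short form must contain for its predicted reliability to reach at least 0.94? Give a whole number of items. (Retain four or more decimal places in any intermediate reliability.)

First, r for the 35-item form: n = 35/45 = 0.7778, so r_35 = 0.7778·0.80/(1 + (0.7778 − 1)·0.80) = 0.7568
Length factor from the short form to reach 0.94: n' = 0.94(1 − 0.7568) / [0.7568(1 − 0.94)] ≈ 5.0345
Total items = 5.0345 × 35 = 176.21, rounded up to 177.

177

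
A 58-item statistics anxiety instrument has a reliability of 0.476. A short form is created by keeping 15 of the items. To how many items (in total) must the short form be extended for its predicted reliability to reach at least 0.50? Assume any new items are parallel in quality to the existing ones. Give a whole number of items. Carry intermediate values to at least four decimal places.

Short-form reliability: n = 15/58 = 0.2586; r_15 = n·r/(1+(n−1)r) ≈ 0.1902
Length factor from the short form to reach 0.50: n' = 0.50(1 − 0.1902) / [0.1902(1 − 0.50)] ≈ 4.2576
Items = 4.2576 × 15 ≈ 63.86 → 64

64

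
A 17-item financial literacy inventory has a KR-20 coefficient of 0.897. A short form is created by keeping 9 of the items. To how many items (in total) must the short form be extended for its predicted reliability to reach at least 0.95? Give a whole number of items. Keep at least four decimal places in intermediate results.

38

First, r for the 9-item form: n = 9/17 = 0.5294, so r_9 = 0.5294·0.897/(1 + (0.5294 − 1)·0.897) = 0.8218
Then solve for n' with r_old = 0.8218, r_target = 0.95: n' = 0.95(1 − 0.8218)/[0.8218(1 − 0.95)] = 4.1200
Total items = 4.1200 × 9 = 37.08, rounded up to 38.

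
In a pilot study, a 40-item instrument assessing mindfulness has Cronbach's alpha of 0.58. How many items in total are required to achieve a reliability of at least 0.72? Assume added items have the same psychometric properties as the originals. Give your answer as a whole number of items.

75

n = [0.72 × 0.42] / [0.58 × 0.28]
  = 0.3024 / 0.1624 = 1.8621
1.8621 × 40 = 74.48 → 75 items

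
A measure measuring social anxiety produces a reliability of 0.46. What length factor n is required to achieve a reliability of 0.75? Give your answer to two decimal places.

Rearranging the Spearman-Brown formula for n,
n = r*(1 − r) / [ r (1 − r*) ]
n = 0.75 × (1 − 0.46) / [ 0.46 × (1 − 0.75) ]
n = 0.4050 / 0.1150 ≈ 3.5217

3.52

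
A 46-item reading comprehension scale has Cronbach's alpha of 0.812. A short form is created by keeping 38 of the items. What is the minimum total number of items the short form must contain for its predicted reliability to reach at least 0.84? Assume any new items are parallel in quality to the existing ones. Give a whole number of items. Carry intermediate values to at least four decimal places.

Short-form reliability: n = 38/46 = 0.8261; r_38 = n·r/(1+(n−1)r) ≈ 0.7811
Length factor from the short form to reach 0.84: n' = 0.84(1 − 0.7811) / [0.7811(1 − 0.84)] ≈ 1.4713
Items = 1.4713 × 38 ≈ 55.91 → 56

56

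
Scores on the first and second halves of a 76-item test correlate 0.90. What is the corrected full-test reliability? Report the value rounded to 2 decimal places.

0.95

Apply the Spearman-Brown correction with n = 2:
r_full = 2(0.90) / (1 + 0.90)
       = 1.8000 / 1.9000 = 0.9474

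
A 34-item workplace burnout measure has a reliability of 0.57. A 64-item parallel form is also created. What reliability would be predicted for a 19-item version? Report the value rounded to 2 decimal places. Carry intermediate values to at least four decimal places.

Only the ratio of lengths matters: n = 19/34 = 0.5588
r_{19} = n·r / (1 + (n − 1)·r) = 0.3185 / 0.7485 ≈ 0.4255

0.43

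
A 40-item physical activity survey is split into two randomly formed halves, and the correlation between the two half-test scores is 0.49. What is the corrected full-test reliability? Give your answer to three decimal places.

0.658

The full test is twice the length of either half (n = 2).
r_full = 2(0.49) / (1 + 0.49)
r_full = 0.9800 / 1.4900 ≈ 0.6577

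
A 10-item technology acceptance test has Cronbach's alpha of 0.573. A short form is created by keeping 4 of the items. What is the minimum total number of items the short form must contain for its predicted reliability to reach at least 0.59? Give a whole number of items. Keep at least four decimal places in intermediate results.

First, r for the 4-item form: n = 4/10 = 0.4000, so r_4 = 0.4000·0.573/(1 + (0.4000 − 1)·0.573) = 0.3493
Then solve for n' with r_old = 0.3493, r_target = 0.59: n' = 0.59(1 − 0.3493)/[0.3493(1 − 0.59)] = 2.6807
Total items = 2.6807 × 4 = 10.72, rounded up to 11.

11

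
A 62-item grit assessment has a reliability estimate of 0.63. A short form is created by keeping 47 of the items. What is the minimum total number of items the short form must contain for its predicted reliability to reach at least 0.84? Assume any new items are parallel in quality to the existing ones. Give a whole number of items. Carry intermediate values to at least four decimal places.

First, r for the 47-item form: n = 47/62 = 0.7581, so r_47 = 0.7581·0.63/(1 + (0.7581 − 1)·0.63) = 0.5635
Then solve for n' with r_old = 0.5635, r_target = 0.84: n' = 0.84(1 − 0.5635)/[0.5635(1 − 0.84)] = 4.0668
Total items = 4.0668 × 47 = 191.14, rounded up to 192.

192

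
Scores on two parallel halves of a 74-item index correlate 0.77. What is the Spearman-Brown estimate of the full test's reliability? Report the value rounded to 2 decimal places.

0.87

Each half is half the length of the full test, so the full test is n = 2 times a half.
r_full = 2(0.77) / (1 + 0.77)
r_full = 1.5400 / 1.7700 ≈ 0.8701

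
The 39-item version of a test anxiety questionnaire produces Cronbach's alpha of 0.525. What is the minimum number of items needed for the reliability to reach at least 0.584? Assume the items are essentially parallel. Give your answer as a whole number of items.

50

Rearranging the Spearman-Brown formula for n,
n = r*(1 − r) / [ r (1 − r*) ]
n = [0.584 × 0.475] / [0.525 × 0.416]
  = 0.277400 / 0.218400 = 1.2701
So the test needs 1.2701 × 39 ≈ 49.53 items; rounding up, 50.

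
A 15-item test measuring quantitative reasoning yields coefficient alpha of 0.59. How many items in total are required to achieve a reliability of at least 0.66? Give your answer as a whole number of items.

Rearranging the Spearman-Brown formula for n,
n = r_target (1 − r_old) / [ r_old (1 − r_target) ]
n = 0.66 × (1 − 0.59) / [ 0.59 × (1 − 0.66) ]
n = 0.2706 / 0.2006 ≈ 1.3490
Items needed = n × 15 = 1.3490 × 15 ≈ 20.23 → round up to 21

21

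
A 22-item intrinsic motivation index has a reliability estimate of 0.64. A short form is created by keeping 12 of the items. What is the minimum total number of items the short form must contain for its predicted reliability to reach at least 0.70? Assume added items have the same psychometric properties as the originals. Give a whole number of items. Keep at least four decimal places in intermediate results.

29

Short-form reliability: n = 12/22 = 0.5455; r_12 = n·r/(1+(n−1)r) ≈ 0.4923
Then solve for n' with r_old = 0.4923, r_target = 0.70: n' = 0.70(1 − 0.4923)/[0.4923(1 − 0.70)] = 2.4063
Total items = 2.4063 × 12 = 28.88, rounded up to 29.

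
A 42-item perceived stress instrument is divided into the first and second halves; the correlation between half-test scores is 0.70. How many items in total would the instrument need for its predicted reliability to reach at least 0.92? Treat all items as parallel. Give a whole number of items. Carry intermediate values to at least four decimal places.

r_full = 2(0.70)/(1 + 0.70) = 0.8235
n = r_tgt(1 − r_full) / [r_full(1 − r_tgt)] = 0.92 × 0.1765 / (0.8235 × 0.08) ≈ 2.4648
Items = 2.4648 × 42 ≈ 103.52 → 104

104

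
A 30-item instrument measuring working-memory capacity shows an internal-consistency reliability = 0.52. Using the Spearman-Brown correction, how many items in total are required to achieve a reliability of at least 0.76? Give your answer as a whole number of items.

88

n = 0.76 × (1 − 0.52) / [ 0.52 × (1 − 0.76) ]
n = 0.3648 / 0.1248 ≈ 2.9231
Items needed = n × 30 = 2.9231 × 30 ≈ 87.69 → round up to 88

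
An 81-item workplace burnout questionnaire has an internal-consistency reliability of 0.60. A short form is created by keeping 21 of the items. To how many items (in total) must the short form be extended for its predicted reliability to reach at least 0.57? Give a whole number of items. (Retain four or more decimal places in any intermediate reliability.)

72

First, r for the 21-item form: n = 21/81 = 0.2593, so r_21 = 0.2593·0.60/(1 + (0.2593 − 1)·0.60) = 0.2800
Then solve for n' with r_old = 0.2800, r_target = 0.57: n' = 0.57(1 − 0.2800)/[0.2800(1 − 0.57)] = 3.4086
Total items = 3.4086 × 21 = 71.58, rounded up to 72.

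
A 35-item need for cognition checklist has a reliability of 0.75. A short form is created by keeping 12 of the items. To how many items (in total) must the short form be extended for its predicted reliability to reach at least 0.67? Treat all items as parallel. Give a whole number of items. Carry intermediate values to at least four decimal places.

24

Short-form reliability: n = 12/35 = 0.3429; r_12 = n·r/(1+(n−1)r) ≈ 0.5071
Length factor from the short form to reach 0.67: n' = 0.67(1 − 0.5071) / [0.5071(1 − 0.67)] ≈ 1.9734
Total items = 1.9734 × 12 = 23.68, rounded up to 24.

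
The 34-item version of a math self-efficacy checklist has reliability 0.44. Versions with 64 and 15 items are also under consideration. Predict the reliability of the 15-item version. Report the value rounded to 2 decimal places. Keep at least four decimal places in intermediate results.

0.26

Only the ratio of lengths matters: n = 15/34 = 0.4412
r_{15} = n·r / (1 + (n − 1)·r) = 0.1941 / 0.7541 ≈ 0.2574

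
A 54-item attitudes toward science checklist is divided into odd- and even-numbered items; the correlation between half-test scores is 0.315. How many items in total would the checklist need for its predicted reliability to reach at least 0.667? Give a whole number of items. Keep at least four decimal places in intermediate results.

118

Corrected full-test reliability: r_full = 2 × 0.315 / (1 + 0.315) ≈ 0.4791
Solve Spearman-Brown for n: n = 0.667(1 − 0.4791) / [0.4791(1 − 0.667)] = 2.1778
Items = 2.1778 × 54 ≈ 117.60 → 118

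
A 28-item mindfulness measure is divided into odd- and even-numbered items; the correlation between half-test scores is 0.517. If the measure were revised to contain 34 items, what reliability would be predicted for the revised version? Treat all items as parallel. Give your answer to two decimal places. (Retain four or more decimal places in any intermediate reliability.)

0.72

Full-test reliability from the split-half r: r_full = 2(0.517)/(1 + 0.517) = 0.6816
Then adjust to 34 items: n = 34/28 = 1.2143
r_new = n·r_full / (1 + (n − 1)·r_full) = 0.8277 / 1.1461 ≈ 0.7222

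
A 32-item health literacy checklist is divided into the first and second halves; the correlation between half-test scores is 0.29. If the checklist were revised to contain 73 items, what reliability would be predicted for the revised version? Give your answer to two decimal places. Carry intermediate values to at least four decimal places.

First correct the split-half correlation to full-test reliability: r_full = 2 × 0.29 / (1 + 0.29) ≈ 0.4496
Then adjust to 73 items: n = 73/32 = 2.2812
r_new = n·r_full / (1 + (n − 1)·r_full) = 1.0256 / 1.5760 ≈ 0.6508

0.65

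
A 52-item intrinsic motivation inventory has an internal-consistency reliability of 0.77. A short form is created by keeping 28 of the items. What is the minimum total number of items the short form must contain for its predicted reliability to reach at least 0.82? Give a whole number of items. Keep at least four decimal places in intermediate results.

First, r for the 28-item form: n = 28/52 = 0.5385, so r_28 = 0.5385·0.77/(1 + (0.5385 − 1)·0.77) = 0.6432
Length factor from the short form to reach 0.82: n' = 0.82(1 − 0.6432) / [0.6432(1 − 0.82)] ≈ 2.5271
Items = 2.5271 × 28 ≈ 70.76 → 71

71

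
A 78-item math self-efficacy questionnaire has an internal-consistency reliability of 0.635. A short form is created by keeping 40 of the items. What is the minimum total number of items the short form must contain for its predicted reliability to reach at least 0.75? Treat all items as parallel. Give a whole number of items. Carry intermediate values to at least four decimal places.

Short-form reliability: n = 40/78 = 0.5128; r_40 = n·r/(1+(n−1)r) ≈ 0.4715
Then solve for n' with r_old = 0.4715, r_target = 0.75: n' = 0.75(1 − 0.4715)/[0.4715(1 − 0.75)] = 3.3627
Total items = 3.3627 × 40 = 134.51, rounded up to 135.

135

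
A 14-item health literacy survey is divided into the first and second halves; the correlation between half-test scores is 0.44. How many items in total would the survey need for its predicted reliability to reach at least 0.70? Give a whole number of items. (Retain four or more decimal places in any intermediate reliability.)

21

r_full = 2(0.44)/(1 + 0.44) = 0.6111
Solve Spearman-Brown for n: n = 0.70(1 − 0.6111) / [0.6111(1 − 0.70)] = 1.4849
Items = 1.4849 × 14 ≈ 20.79 → 21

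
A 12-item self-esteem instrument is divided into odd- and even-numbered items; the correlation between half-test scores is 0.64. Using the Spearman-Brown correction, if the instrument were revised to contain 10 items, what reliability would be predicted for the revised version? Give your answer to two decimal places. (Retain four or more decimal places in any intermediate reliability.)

Spearman-Brown correction (n = 2): r_full = 2·0.64/(1 + 0.64) = 0.7805
Then adjust to 10 items: n = 10/12 = 0.8333
r_new = n·r_full / (1 + (n − 1)·r_full) = 0.6504 / 0.8699 ≈ 0.7477

0.75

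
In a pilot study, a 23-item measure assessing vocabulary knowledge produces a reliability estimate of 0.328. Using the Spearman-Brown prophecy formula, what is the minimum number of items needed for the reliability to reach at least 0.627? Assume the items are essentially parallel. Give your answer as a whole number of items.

80

n = 0.627(1 − 0.328) / [0.328(1 − 0.627)]
  = 0.421344 / 0.122344 = 3.4439
3.4439 × 23 = 79.21 → 80 items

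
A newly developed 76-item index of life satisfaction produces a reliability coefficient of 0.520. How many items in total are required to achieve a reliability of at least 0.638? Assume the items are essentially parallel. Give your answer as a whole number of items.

124

n = 0.638 × (1 − 0.520) / [ 0.520 × (1 − 0.638) ]
n = 0.306240 / 0.188240 ≈ 1.6269
1.6269 × 76 = 123.64 → 124 items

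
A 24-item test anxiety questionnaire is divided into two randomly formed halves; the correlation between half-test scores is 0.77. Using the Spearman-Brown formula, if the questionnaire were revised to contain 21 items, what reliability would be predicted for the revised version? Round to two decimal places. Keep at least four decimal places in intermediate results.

Full-test reliability from the split-half r: r_full = 2(0.77)/(1 + 0.77) = 0.8701
Then adjust to 21 items: n = 21/24 = 0.8750
r_new = n·r_full / (1 + (n − 1)·r_full) = 0.7613 / 0.8912 ≈ 0.8542

0.85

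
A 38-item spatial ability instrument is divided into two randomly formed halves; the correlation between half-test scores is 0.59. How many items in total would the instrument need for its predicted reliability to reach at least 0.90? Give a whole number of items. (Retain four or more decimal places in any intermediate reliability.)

119

Corrected full-test reliability: r_full = 2 × 0.59 / (1 + 0.59) ≈ 0.7421
Solve Spearman-Brown for n: n = 0.90(1 − 0.7421) / [0.7421(1 − 0.90)] = 3.1277
Required items = 3.1277 × 38 = 118.85, so 119 items.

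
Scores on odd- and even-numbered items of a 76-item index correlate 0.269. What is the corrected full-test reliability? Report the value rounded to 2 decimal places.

0.42

The full test is twice the length of either half (n = 2).
r_full = 2r_hh / (1 + r_hh) = 2 × 0.269 / (1 + 0.269)
       = 0.5380 / 1.2690 = 0.4240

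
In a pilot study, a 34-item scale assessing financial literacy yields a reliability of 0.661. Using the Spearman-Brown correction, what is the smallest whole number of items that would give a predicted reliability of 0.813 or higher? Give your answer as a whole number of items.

76

Invert Spearman-Brown to solve for n:
n = r*(1 − r) / [ r (1 − r*) ]
n = 0.813 × (1 − 0.661) / [ 0.661 × (1 − 0.813) ]
  = 0.275607 / 0.123607 = 2.2297
2.2297 × 34 = 75.81 → 76 items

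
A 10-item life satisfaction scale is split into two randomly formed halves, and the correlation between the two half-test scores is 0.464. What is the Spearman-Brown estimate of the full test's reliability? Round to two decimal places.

0.63

r_full = 2(0.464) / (1 + 0.464)
r_full = 0.9280 / 1.4640 ≈ 0.6339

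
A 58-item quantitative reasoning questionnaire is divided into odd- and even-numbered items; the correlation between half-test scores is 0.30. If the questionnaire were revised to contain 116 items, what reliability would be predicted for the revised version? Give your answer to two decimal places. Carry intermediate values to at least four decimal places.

0.63

Spearman-Brown correction (n = 2): r_full = 2·0.30/(1 + 0.30) = 0.4615
Length factor from 58 to 116 items: n = 116/58 = 2.0000
r_new = n·r_full / (1 + (n − 1)·r_full) = 0.9230 / 1.4615 ≈ 0.6315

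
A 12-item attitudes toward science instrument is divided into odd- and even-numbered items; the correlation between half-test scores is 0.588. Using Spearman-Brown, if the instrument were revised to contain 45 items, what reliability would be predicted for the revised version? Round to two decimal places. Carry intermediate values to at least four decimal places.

0.91

Full-test reliability from the split-half r: r_full = 2(0.588)/(1 + 0.588) = 0.7406
Then adjust to 45 items: n = 45/12 = 3.7500
r_new = n·r_full / (1 + (n − 1)·r_full) = 2.7772 / 3.0367 ≈ 0.9145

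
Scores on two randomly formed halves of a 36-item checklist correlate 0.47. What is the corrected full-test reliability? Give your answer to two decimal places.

Apply the Spearman-Brown correction with n = 2:
r_full = 2(0.47) / (1 + 0.47)
       = 0.9400 / 1.4700 = 0.6395

0.64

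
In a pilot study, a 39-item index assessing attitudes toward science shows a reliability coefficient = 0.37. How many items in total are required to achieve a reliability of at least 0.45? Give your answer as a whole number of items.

n = 0.45 × (1 − 0.37) / [ 0.37 × (1 − 0.45) ]
n = 0.2835 / 0.2035 ≈ 1.3931
So the test needs 1.3931 × 39 ≈ 54.33 items; rounding up, 55.

55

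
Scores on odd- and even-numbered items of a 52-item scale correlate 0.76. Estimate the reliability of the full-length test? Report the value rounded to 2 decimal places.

0.86

Apply the Spearman-Brown correction with n = 2:
r_full = 2r_hh / (1 + r_hh) = 2 × 0.76 / (1 + 0.76)
r_full = 1.5200 / 1.7600 ≈ 0.8636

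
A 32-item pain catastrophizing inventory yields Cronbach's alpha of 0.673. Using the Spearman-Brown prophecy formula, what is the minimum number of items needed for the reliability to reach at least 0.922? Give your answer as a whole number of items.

Invert Spearman-Brown to solve for n:
n = r*(1 − r) / [ r (1 − r*) ]
n = 0.922 × (1 − 0.673) / [ 0.673 × (1 − 0.922) ]
  = 0.301494 / 0.052494 = 5.7434
So the test needs 5.7434 × 32 ≈ 183.79 items; rounding up, 184.

184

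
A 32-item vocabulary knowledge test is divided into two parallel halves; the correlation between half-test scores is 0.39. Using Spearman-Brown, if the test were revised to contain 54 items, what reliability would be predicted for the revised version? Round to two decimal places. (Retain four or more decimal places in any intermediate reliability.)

0.68

Spearman-Brown correction (n = 2): r_full = 2·0.39/(1 + 0.39) = 0.5612
Length factor from 32 to 54 items: n = 54/32 = 1.6875
r_new = n·r_full / (1 + (n − 1)·r_full) = 0.9470 / 1.3858 ≈ 0.6834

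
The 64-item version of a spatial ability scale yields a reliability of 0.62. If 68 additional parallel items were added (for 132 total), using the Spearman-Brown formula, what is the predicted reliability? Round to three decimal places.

The new length is 132/64 = 2.0625 times the old.
By Spearman-Brown, r_new = n r / (1 + (n − 1) r).
r_new = (2.0625 × 0.62) / (1 + (2.0625 − 1) × 0.62)
     = 1.2788 / 1.6587 = 0.7710

0.771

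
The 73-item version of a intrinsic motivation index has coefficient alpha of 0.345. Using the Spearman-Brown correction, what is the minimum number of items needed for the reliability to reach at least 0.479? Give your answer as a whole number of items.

128

n = 0.479 × (1 − 0.345) / [ 0.345 × (1 − 0.479) ]
  = 0.313745 / 0.179745 = 1.7455
Items needed = n × 73 = 1.7455 × 73 ≈ 127.42 → round up to 128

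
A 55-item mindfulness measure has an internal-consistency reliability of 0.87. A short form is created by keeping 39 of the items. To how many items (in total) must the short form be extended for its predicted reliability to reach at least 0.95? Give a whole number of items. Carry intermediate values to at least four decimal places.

First, r for the 39-item form: n = 39/55 = 0.7091, so r_39 = 0.7091·0.87/(1 + (0.7091 − 1)·0.87) = 0.8260
Then solve for n' with r_old = 0.8260, r_target = 0.95: n' = 0.95(1 − 0.8260)/[0.8260(1 − 0.95)] = 4.0024
Total items = 4.0024 × 39 = 156.09, rounded up to 157.

157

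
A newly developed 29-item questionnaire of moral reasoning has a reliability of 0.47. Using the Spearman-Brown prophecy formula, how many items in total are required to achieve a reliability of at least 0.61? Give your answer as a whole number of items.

Spearman-Brown solved for the length factor n:
n = r*(1 − r) / [ r (1 − r*) ]
n = [0.61 × 0.53] / [0.47 × 0.39]
  = 0.3233 / 0.1833 = 1.7638
So the test needs 1.7638 × 29 ≈ 51.15 items; rounding up, 52.

52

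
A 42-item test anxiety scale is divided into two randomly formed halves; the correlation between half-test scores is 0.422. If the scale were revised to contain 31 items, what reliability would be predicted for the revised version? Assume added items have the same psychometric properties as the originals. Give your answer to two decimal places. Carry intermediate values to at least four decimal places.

0.52

First correct the split-half correlation to full-test reliability: r_full = 2 × 0.422 / (1 + 0.422) ≈ 0.5935
Then adjust to 31 items: n = 31/42 = 0.7381
r_new = n·r_full / (1 + (n − 1)·r_full) = 0.4381 / 0.8446 ≈ 0.5187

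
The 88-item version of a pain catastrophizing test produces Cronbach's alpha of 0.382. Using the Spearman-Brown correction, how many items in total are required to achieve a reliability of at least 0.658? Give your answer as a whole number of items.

274

Rearranging the Spearman-Brown formula for n,
n = r*(1 − r) / [ r (1 − r*) ]
n = 0.658 × (1 − 0.382) / [ 0.382 × (1 − 0.658) ]
n = 0.406644 / 0.130644 ≈ 3.1126
Items needed = n × 88 = 3.1126 × 88 ≈ 273.91 → round up to 274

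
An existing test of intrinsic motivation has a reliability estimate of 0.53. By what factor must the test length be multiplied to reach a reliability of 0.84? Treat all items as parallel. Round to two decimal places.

4.66

n = 0.84(1 − 0.53) / [0.53(1 − 0.84)]
  = 0.3948 / 0.0848 = 4.6557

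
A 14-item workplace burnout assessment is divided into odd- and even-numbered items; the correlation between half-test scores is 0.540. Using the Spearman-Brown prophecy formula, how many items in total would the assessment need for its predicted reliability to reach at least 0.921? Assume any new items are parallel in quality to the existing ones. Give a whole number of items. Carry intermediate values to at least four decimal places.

70

Corrected full-test reliability: r_full = 2 × 0.540 / (1 + 0.540) ≈ 0.7013
n = r_tgt(1 − r_full) / [r_full(1 − r_tgt)] = 0.921 × 0.2987 / (0.7013 × 0.079) ≈ 4.9655
Required items = 4.9655 × 14 = 69.52, so 70 items.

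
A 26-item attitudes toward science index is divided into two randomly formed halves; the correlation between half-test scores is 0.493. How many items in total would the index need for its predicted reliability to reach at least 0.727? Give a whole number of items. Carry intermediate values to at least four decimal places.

Corrected full-test reliability: r_full = 2 × 0.493 / (1 + 0.493) ≈ 0.6604
Solve Spearman-Brown for n: n = 0.727(1 − 0.6604) / [0.6604(1 − 0.727)] = 1.3694
Required items = 1.3694 × 26 = 35.60, so 36 items.

36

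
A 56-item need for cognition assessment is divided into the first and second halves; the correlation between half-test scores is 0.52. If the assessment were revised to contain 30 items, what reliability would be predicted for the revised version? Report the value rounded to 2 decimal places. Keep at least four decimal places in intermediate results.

First correct the split-half correlation to full-test reliability: r_full = 2 × 0.52 / (1 + 0.52) ≈ 0.6842
Length factor from 56 to 30 items: n = 30/56 = 0.5357
r_new = n·r_full / (1 + (n − 1)·r_full) = 0.3665 / 0.6823 ≈ 0.5372

0.54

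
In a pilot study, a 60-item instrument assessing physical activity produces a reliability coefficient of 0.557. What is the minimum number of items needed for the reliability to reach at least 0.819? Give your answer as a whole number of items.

216

n = 0.819 × (1 − 0.557) / [ 0.557 × (1 − 0.819) ]
  = 0.362817 / 0.100817 = 3.5988
3.5988 × 60 = 215.93 → 216 items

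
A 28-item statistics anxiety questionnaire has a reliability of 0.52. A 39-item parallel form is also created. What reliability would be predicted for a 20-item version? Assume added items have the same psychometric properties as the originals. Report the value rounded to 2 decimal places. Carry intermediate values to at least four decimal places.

The 39-item form is not needed; work directly from the 28-item form with n = 20/28 = 0.7143.
r_{20} = n·r / (1 + (n − 1)·r) = 0.3714 / 0.8514 ≈ 0.4362

0.44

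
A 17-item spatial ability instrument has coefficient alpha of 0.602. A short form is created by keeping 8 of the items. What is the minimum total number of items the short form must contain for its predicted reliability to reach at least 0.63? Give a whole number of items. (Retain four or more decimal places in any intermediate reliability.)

First, r for the 8-item form: n = 8/17 = 0.4706, so r_8 = 0.4706·0.602/(1 + (0.4706 − 1)·0.602) = 0.4158
Length factor from the short form to reach 0.63: n' = 0.63(1 − 0.4158) / [0.4158(1 − 0.63)] ≈ 2.3923
Items = 2.3923 × 8 ≈ 19.14 → 20

20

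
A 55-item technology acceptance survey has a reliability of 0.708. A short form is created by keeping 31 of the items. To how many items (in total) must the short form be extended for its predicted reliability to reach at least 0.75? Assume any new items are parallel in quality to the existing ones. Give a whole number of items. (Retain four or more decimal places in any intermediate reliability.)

69

Short-form reliability: n = 31/55 = 0.5636; r_31 = n·r/(1+(n−1)r) ≈ 0.5774
Length factor from the short form to reach 0.75: n' = 0.75(1 − 0.5774) / [0.5774(1 − 0.75)] ≈ 2.1957
Items = 2.1957 × 31 ≈ 68.07 → 69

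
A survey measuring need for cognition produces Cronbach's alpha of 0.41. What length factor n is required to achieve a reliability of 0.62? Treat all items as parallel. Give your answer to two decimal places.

n = 0.62 × (1 − 0.41) / [ 0.41 × (1 − 0.62) ]
  = 0.3658 / 0.1558 = 2.3479

2.35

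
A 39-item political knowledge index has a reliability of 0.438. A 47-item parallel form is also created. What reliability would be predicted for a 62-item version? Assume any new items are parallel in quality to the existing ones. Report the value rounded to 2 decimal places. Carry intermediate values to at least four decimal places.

The 47-item form is not needed; work directly from the 39-item form with n = 62/39 = 1.5897.
r_{62} = n·r / (1 + (n − 1)·r) = 0.6963 / 1.2583 ≈ 0.5534

0.55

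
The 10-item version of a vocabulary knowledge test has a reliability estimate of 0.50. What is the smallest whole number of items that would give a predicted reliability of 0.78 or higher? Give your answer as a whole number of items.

36

Invert Spearman-Brown to solve for n:
n = r_target (1 − r_old) / [ r_old (1 − r_target) ]
n = [0.78 × 0.50] / [0.50 × 0.22]
n = 0.3900 / 0.1100 ≈ 3.5455
Items needed = n × 10 = 3.5455 × 10 ≈ 35.45 → round up to 36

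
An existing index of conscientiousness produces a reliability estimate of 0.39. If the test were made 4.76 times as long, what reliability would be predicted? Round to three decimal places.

0.753

r_new = 4.76·0.39 / [1 + (4.76 − 1)·0.39]
     = 1.8564 / 2.4664 = 0.7527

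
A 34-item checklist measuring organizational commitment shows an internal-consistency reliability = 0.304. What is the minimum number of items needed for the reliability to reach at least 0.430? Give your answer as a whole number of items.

Rearranging the Spearman-Brown formula for n,
n = r*(1 − r) / [ r (1 − r*) ]
n = 0.430 × (1 − 0.304) / [ 0.304 × (1 − 0.430) ]
  = 0.299280 / 0.173280 = 1.7271
Items needed = n × 34 = 1.7271 × 34 ≈ 58.72 → round up to 59

59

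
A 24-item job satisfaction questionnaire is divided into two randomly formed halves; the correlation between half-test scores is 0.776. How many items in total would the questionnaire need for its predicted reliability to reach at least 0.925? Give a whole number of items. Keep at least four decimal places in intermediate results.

43

Corrected full-test reliability: r_full = 2 × 0.776 / (1 + 0.776) ≈ 0.8739
Solve Spearman-Brown for n: n = 0.925(1 − 0.8739) / [0.8739(1 − 0.925)] = 1.7796
Required items = 1.7796 × 24 = 42.71, so 43 items.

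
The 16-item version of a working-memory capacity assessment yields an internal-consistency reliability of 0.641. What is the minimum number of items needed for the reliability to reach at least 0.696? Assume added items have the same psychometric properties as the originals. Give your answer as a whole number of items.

Spearman-Brown solved for the length factor n:
n = r_target (1 − r_old) / [ r_old (1 − r_target) ]
n = 0.696(1 − 0.641) / [0.641(1 − 0.696)]
  = 0.249864 / 0.194864 = 1.2822
Items needed = n × 16 = 1.2822 × 16 ≈ 20.52 → round up to 21

21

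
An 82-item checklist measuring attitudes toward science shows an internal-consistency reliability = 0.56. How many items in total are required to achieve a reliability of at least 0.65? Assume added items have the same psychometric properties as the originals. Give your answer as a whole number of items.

120

n = [0.65 × 0.44] / [0.56 × 0.35]
n = 0.2860 / 0.1960 ≈ 1.4592
So the test needs 1.4592 × 82 ≈ 119.65 items; rounding up, 120.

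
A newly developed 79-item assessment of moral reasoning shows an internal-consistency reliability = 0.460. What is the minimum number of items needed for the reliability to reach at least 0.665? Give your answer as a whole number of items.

n = [0.665 × 0.540] / [0.460 × 0.335]
n = 0.359100 / 0.154100 ≈ 2.3303
Items needed = n × 79 = 2.3303 × 79 ≈ 184.09 → round up to 185

185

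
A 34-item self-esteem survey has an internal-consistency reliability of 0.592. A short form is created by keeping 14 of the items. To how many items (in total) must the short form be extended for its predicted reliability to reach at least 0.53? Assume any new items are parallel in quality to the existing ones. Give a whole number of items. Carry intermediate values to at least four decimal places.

Short-form reliability: n = 14/34 = 0.4118; r_14 = n·r/(1+(n−1)r) ≈ 0.3740
Length factor from the short form to reach 0.53: n' = 0.53(1 − 0.3740) / [0.3740(1 − 0.53)] ≈ 1.8875
Total items = 1.8875 × 14 = 26.43, rounded up to 27.

27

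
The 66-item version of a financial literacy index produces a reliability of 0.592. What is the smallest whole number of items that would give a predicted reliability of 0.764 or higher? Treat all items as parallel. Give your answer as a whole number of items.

n = 0.764 × (1 − 0.592) / [ 0.592 × (1 − 0.764) ]
  = 0.311712 / 0.139712 = 2.2311
So the test needs 2.2311 × 66 ≈ 147.25 items; rounding up, 148.

148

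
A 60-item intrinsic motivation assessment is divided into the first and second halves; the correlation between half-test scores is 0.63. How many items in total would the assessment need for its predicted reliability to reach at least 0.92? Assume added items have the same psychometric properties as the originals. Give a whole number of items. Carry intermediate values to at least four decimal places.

r_full = 2(0.63)/(1 + 0.63) = 0.7730
Solve Spearman-Brown for n: n = 0.92(1 − 0.7730) / [0.7730(1 − 0.92)] = 3.3771
Required items = 3.3771 × 60 = 202.63, so 203 items.

203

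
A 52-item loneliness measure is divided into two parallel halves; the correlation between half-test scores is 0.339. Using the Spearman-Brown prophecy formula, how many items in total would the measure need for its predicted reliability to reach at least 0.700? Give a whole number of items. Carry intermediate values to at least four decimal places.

Corrected full-test reliability: r_full = 2 × 0.339 / (1 + 0.339) ≈ 0.5063
Solve Spearman-Brown for n: n = 0.700(1 − 0.5063) / [0.5063(1 − 0.700)] = 2.2753
Items = 2.2753 × 52 ≈ 118.32 → 119

119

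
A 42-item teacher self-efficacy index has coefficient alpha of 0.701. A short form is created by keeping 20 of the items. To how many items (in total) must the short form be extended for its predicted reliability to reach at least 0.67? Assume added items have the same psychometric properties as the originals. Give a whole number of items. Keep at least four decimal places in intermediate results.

Short-form reliability: n = 20/42 = 0.4762; r_20 = n·r/(1+(n−1)r) ≈ 0.5275
Then solve for n' with r_old = 0.5275, r_target = 0.67: n' = 0.67(1 − 0.5275)/[0.5275(1 − 0.67)] = 1.8186
Total items = 1.8186 × 20 = 36.37, rounded up to 37.

37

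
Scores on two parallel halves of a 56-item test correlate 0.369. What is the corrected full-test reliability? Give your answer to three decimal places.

0.539

The full test is twice the length of either half (n = 2).
r_full = 2r_hh / (1 + r_hh) = 2 × 0.369 / (1 + 0.369)
r_full = 0.7380 / 1.3690 ≈ 0.5391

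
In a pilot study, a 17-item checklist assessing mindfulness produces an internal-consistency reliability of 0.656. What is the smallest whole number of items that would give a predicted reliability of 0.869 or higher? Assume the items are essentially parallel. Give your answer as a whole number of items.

60

Spearman-Brown solved for the length factor n:
n = r_target (1 − r_old) / [ r_old (1 − r_target) ]
n = 0.869(1 − 0.656) / [0.656(1 − 0.869)]
  = 0.298936 / 0.085936 = 3.4786
So the test needs 3.4786 × 17 ≈ 59.14 items; rounding up, 60.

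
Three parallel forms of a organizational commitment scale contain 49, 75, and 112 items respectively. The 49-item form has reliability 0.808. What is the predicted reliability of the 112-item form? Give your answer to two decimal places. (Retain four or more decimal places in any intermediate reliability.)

The 75-item form is not needed; work directly from the 49-item form with n = 112/49 = 2.2857.
r_{112} = n·r / (1 + (n − 1)·r) = 1.8468 / 2.0388 ≈ 0.9058

0.91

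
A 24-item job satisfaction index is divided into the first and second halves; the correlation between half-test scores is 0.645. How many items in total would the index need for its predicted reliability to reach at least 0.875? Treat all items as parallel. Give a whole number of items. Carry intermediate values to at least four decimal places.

Corrected full-test reliability: r_full = 2 × 0.645 / (1 + 0.645) ≈ 0.7842
Solve Spearman-Brown for n: n = 0.875(1 − 0.7842) / [0.7842(1 − 0.875)] = 1.9263
Required items = 1.9263 × 24 = 46.23, so 47 items.

47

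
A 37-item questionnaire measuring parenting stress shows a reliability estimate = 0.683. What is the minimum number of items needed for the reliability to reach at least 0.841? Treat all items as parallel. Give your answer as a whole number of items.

Rearranging the Spearman-Brown formula for n,
n = r_target (1 − r_old) / [ r_old (1 − r_target) ]
n = 0.841(1 − 0.683) / [0.683(1 − 0.841)]
n = 0.266597 / 0.108597 ≈ 2.4549
Items needed = n × 37 = 2.4549 × 37 ≈ 90.83 → round up to 91

91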